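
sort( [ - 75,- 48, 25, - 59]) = [- 75, - 59,- 48 , 25]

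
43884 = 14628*3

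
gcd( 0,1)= 1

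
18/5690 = 9/2845 = 0.00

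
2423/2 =1211 + 1/2= 1211.50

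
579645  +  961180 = 1540825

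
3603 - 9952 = -6349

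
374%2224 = 374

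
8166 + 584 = 8750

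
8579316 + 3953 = 8583269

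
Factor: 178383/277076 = 291/452 = 2^ (-2 )*3^1 *97^1*113^( - 1) 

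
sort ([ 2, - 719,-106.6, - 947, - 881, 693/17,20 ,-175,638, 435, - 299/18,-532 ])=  [ - 947, - 881, - 719, - 532, - 175, - 106.6, - 299/18 , 2,20,693/17,435 , 638]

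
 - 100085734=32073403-132159137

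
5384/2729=5384/2729 = 1.97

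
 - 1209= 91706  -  92915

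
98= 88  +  10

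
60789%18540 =5169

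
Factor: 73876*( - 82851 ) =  - 2^2 * 3^1 * 11^1*23^1 * 73^1*27617^1 = - 6120700476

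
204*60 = 12240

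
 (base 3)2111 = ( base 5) 232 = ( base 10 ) 67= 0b1000011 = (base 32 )23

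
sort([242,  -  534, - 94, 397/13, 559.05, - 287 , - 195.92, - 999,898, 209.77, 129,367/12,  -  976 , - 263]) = [ - 999, - 976, - 534, -287, - 263,-195.92, - 94, 397/13, 367/12,129,  209.77, 242,  559.05, 898]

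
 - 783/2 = -392  +  1/2 = - 391.50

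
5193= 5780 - 587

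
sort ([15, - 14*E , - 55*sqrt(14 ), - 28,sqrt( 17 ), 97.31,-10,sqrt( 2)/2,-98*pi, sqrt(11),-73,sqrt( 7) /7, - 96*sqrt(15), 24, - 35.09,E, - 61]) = [ - 96 * sqrt( 15),  -  98*pi, - 55*sqrt( 14),  -  73,-61, - 14*E, - 35.09, - 28, - 10,sqrt(7) /7,sqrt( 2 ) /2,  E, sqrt( 11),sqrt( 17),15,24,97.31] 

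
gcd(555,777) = 111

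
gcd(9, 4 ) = 1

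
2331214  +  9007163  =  11338377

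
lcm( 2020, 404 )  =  2020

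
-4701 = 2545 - 7246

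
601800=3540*170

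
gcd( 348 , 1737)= 3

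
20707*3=62121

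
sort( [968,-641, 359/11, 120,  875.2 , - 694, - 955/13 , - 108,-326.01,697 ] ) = [ -694,-641,- 326.01,-108 , - 955/13,  359/11, 120,697, 875.2,968] 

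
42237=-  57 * (-741)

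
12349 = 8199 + 4150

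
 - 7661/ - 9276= 7661/9276 = 0.83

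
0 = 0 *661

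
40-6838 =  - 6798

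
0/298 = 0 = 0.00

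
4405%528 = 181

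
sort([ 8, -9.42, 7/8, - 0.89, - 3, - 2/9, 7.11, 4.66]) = [ - 9.42,  -  3,  -  0.89,-2/9, 7/8 , 4.66, 7.11, 8]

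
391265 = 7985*49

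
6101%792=557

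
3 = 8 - 5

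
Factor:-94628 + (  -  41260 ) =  - 2^4*3^1*19^1*149^1 = - 135888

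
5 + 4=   9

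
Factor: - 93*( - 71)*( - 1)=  - 6603 = - 3^1*31^1*71^1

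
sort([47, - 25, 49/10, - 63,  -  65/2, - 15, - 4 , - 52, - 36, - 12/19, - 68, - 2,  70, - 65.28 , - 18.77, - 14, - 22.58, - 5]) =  [ - 68, - 65.28,  -  63, - 52, - 36, - 65/2, - 25,-22.58, - 18.77, - 15, - 14, - 5, - 4 , - 2, - 12/19, 49/10,47,70]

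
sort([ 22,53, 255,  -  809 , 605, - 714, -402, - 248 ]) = [ - 809,  -  714 ,  -  402, - 248,22 , 53,255,605]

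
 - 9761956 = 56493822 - 66255778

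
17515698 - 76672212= -59156514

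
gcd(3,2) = 1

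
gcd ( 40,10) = 10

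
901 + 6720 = 7621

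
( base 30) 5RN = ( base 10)5333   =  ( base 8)12325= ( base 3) 21022112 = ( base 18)g85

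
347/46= 347/46 = 7.54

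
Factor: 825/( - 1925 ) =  - 3/7 = - 3^1*7^( - 1)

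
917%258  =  143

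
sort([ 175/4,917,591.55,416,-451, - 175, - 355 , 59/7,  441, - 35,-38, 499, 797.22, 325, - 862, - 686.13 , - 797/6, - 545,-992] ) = [ - 992,  -  862, - 686.13, - 545,- 451, - 355  , - 175, - 797/6 , - 38, - 35,59/7,175/4,325,416, 441,499,591.55,797.22,917 ] 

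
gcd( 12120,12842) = 2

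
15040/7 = 2148 + 4/7 = 2148.57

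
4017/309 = 13 = 13.00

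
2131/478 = 4+219/478 = 4.46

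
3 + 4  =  7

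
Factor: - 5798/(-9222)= 2899/4611  =  3^ ( - 1 )*13^1*29^( - 1)*53^( - 1)*223^1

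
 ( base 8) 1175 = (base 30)L7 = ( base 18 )1H7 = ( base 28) ML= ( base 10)637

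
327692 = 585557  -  257865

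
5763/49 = 117+30/49= 117.61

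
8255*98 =808990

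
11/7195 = 11/7195 = 0.00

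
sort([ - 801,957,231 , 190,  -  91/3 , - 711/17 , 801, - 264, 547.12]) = [-801, - 264, - 711/17,-91/3,190,231,547.12, 801, 957 ]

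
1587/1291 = 1 + 296/1291 = 1.23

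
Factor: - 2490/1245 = -2^1 =- 2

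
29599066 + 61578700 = 91177766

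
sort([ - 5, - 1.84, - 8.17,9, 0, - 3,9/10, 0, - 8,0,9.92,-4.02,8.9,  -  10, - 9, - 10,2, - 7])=[ - 10, - 10, - 9, - 8.17, - 8 , - 7, - 5, - 4.02,- 3, - 1.84,0 , 0,0,9/10,  2,8.9, 9,9.92]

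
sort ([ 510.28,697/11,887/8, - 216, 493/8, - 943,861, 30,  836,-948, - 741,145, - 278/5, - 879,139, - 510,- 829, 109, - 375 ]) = [ - 948,  -  943, - 879,-829, - 741, - 510,-375  , - 216, - 278/5, 30, 493/8, 697/11,  109, 887/8,139, 145, 510.28, 836,861]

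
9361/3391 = 2+2579/3391=2.76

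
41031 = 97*423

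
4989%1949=1091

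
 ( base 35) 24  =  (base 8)112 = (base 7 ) 134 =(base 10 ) 74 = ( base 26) 2m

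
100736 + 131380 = 232116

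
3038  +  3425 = 6463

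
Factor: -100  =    -  2^2 * 5^2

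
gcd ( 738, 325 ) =1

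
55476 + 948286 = 1003762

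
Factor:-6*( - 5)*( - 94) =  - 2^2*3^1*5^1*47^1 = - 2820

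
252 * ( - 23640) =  - 5957280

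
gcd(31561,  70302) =1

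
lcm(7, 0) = 0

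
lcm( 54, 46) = 1242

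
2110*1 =2110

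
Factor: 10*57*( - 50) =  - 28500 = - 2^2*3^1*5^3*19^1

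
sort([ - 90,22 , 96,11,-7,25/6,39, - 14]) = [ - 90,-14, - 7,25/6,11  ,  22,  39,  96]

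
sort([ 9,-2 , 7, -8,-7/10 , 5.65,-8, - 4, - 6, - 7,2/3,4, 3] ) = [  -  8, - 8, - 7,-6, - 4,-2, - 7/10,2/3,3 , 4,5.65, 7,9 ]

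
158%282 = 158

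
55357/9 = 6150+7/9 = 6150.78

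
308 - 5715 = - 5407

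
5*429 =2145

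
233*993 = 231369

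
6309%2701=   907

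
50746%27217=23529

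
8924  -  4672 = 4252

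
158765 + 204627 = 363392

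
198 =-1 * ( - 198)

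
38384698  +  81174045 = 119558743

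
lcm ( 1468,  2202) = 4404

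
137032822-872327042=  - 735294220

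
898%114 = 100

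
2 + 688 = 690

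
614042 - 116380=497662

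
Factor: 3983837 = 11^1*13^2*2143^1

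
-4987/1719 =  - 3 + 170/1719 = - 2.90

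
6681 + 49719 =56400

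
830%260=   50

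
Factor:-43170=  - 2^1 *3^1*5^1*1439^1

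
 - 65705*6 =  - 394230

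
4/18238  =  2/9119 = 0.00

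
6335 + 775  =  7110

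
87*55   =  4785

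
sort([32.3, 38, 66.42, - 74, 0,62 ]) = [ - 74, 0, 32.3, 38, 62,  66.42]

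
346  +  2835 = 3181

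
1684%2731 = 1684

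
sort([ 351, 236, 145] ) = [ 145 , 236, 351 ] 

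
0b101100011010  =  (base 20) 722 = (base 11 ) 2154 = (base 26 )458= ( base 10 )2842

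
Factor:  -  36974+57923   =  3^1 * 6983^1 = 20949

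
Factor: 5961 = 3^1 * 1987^1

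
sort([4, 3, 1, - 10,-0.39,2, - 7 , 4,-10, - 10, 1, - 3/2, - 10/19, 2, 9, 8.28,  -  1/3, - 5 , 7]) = [ - 10,-10, - 10, - 7,  -  5,  -  3/2, - 10/19,-0.39 ,  -  1/3,1, 1,2,2,  3,4,4, 7,8.28,  9 ] 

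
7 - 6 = 1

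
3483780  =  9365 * 372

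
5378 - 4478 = 900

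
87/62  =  87/62 = 1.40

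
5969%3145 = 2824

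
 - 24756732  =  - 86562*286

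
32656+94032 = 126688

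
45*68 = 3060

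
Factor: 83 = 83^1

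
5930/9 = 5930/9 = 658.89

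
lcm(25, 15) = 75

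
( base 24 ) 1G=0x28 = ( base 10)40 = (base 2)101000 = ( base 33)17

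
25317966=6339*3994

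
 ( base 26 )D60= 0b10001011110000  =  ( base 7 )35035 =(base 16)22F0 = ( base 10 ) 8944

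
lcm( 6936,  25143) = 201144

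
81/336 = 27/112=0.24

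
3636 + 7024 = 10660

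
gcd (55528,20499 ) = 1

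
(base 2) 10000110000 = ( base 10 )1072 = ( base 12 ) 754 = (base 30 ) 15M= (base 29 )17s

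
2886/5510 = 1443/2755=0.52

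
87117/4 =87117/4 = 21779.25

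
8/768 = 1/96 = 0.01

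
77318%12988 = 12378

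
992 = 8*124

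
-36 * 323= -11628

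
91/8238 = 91/8238 = 0.01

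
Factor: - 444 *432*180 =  - 34525440 = - 2^8*3^6*5^1 *37^1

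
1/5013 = 1/5013=0.00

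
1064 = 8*133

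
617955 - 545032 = 72923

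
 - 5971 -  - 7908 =1937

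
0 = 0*( - 8169)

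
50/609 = 50/609 = 0.08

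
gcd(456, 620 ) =4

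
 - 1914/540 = - 4 + 41/90 = - 3.54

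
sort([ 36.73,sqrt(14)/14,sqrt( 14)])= [ sqrt(14 )/14,  sqrt( 14), 36.73 ] 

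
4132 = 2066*2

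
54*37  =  1998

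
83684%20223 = 2792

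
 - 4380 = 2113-6493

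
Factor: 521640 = 2^3*3^4 * 5^1*7^1*23^1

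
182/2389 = 182/2389=   0.08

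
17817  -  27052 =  - 9235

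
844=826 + 18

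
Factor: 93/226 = 2^( - 1)*3^1*31^1*113^( - 1)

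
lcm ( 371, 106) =742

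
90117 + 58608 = 148725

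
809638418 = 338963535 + 470674883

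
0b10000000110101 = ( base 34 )74H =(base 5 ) 230440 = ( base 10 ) 8245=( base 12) 4931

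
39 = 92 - 53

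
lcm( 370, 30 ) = 1110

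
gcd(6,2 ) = 2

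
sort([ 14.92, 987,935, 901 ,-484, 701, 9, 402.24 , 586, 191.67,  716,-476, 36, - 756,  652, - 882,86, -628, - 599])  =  [ - 882 , - 756, - 628, - 599, - 484, - 476 , 9,14.92, 36,86 , 191.67,  402.24,  586 , 652, 701 , 716, 901 , 935,987] 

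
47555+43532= 91087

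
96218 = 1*96218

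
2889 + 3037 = 5926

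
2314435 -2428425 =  - 113990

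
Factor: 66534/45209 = 2^1 * 3^1 * 13^1*53^( - 1) = 78/53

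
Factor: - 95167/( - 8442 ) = 2^(-1)*3^(-2 )*7^( - 1 )*59^1*67^( -1 )*1613^1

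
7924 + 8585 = 16509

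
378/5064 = 63/844  =  0.07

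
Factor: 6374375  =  5^4 * 7^1 * 31^1 *47^1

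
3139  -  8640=  -  5501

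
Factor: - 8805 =-3^1*5^1*587^1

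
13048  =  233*56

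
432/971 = 432/971 = 0.44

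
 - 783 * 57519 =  -45037377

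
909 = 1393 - 484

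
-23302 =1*( - 23302)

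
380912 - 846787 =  - 465875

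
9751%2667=1750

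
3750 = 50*75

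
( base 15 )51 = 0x4c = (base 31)2E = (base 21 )3d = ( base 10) 76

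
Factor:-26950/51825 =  - 2^1*3^ ( - 1)*7^2*11^1*691^ ( - 1)=- 1078/2073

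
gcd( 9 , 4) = 1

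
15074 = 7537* 2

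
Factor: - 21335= - 5^1 * 17^1*251^1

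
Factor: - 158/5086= -79/2543 = - 79^1 * 2543^( - 1)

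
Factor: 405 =3^4*5^1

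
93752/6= 46876/3 = 15625.33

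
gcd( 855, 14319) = 9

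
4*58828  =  235312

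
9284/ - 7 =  - 1327 + 5/7 =- 1326.29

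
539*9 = 4851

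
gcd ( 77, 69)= 1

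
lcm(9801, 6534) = 19602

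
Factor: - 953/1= -953^1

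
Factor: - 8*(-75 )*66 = 39600 = 2^4 * 3^2*5^2*11^1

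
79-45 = 34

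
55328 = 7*7904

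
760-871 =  - 111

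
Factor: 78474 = 2^1*3^1*11^1*29^1*41^1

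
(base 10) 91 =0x5b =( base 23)3m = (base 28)37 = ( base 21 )47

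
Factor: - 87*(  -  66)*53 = 2^1*3^2*11^1* 29^1*53^1 = 304326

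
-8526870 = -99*86130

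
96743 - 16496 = 80247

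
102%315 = 102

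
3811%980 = 871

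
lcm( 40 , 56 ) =280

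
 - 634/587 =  - 2 + 540/587  =  - 1.08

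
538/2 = 269 = 269.00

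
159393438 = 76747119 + 82646319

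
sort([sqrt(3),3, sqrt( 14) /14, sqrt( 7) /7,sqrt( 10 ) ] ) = [sqrt( 14 ) /14, sqrt( 7 )/7,sqrt( 3 ),3, sqrt( 10) ] 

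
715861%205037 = 100750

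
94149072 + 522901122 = 617050194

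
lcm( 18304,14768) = 1299584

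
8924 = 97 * 92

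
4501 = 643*7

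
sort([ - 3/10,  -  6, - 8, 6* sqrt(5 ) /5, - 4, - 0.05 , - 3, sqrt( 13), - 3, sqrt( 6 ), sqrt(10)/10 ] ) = [ - 8, - 6, - 4, - 3,-3,-3/10 , - 0.05,sqrt( 10)/10,sqrt(6 ), 6*sqrt( 5) /5, sqrt (13)] 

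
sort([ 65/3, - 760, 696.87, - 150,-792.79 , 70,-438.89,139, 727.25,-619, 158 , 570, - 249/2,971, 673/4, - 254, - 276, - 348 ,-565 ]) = [ - 792.79 , - 760,-619, - 565, - 438.89, - 348,  -  276, - 254, -150, - 249/2, 65/3,70,  139 , 158 , 673/4 , 570  ,  696.87 , 727.25,971]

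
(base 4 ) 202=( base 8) 42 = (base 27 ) 17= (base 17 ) 20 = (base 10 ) 34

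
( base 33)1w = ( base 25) 2F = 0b1000001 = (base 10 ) 65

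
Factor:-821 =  - 821^1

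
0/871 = 0 = 0.00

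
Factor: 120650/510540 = 2^( - 1) * 3^(-1)*5^1*19^1 * 67^( - 1 )  =  95/402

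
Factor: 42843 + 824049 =866892 = 2^2*3^1*13^1* 5557^1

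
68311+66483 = 134794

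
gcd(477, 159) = 159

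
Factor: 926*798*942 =696089016 = 2^3* 3^2  *  7^1 * 19^1*157^1 * 463^1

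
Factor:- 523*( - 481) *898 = 225903574 = 2^1*13^1*37^1*449^1*523^1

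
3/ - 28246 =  - 1 + 28243/28246 =- 0.00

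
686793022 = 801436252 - 114643230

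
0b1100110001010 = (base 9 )8864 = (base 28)89e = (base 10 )6538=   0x198A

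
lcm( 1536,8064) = 32256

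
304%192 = 112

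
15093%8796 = 6297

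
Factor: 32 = 2^5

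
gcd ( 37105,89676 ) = 1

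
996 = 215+781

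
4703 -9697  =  -4994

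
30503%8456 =5135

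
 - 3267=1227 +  - 4494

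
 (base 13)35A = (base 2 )1001000110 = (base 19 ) 1bc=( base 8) 1106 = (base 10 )582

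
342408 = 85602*4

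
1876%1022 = 854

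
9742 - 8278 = 1464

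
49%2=1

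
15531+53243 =68774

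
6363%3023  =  317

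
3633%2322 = 1311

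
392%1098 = 392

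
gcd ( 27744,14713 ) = 1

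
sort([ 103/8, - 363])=[ - 363 , 103/8] 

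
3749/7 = 535+ 4/7=535.57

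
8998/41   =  219 + 19/41 = 219.46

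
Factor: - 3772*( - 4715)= 2^2*5^1*23^2*41^2 = 17784980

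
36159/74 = 488 + 47/74 = 488.64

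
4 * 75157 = 300628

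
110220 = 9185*12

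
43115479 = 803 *53693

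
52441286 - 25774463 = 26666823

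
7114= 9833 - 2719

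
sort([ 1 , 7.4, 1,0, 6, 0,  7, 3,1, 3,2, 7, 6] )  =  [ 0, 0, 1,  1,  1,2, 3, 3, 6,6, 7,7, 7.4] 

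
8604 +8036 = 16640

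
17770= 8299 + 9471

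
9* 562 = 5058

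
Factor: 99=3^2*11^1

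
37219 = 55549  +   -18330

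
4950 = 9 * 550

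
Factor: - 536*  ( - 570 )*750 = 2^5*3^2*5^4*19^1*67^1 = 229140000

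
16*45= 720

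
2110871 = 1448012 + 662859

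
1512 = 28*54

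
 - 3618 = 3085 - 6703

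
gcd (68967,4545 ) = 9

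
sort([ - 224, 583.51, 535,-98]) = [-224,-98,  535, 583.51 ] 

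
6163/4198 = 6163/4198 = 1.47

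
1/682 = 1/682 = 0.00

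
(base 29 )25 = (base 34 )1t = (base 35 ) 1S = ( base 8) 77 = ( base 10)63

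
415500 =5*83100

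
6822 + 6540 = 13362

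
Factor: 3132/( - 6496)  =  - 27/56  =  - 2^( - 3)* 3^3*7^( - 1)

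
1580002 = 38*41579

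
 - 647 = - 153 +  - 494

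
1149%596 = 553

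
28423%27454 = 969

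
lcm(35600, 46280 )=462800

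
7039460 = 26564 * 265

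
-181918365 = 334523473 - 516441838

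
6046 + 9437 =15483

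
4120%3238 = 882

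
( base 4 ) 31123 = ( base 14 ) 455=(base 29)10I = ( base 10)859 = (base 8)1533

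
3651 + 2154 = 5805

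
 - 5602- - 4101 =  - 1501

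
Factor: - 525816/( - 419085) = 2^3*5^ (-1 )* 109^1*139^( - 1) = 872/695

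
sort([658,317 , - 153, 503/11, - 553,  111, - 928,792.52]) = [ -928, - 553, - 153, 503/11, 111,317,658,792.52]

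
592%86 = 76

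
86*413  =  35518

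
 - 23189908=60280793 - 83470701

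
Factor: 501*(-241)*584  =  -2^3*3^1*73^1*167^1*241^1= -70512744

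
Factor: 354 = 2^1 *3^1*59^1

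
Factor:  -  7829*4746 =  - 2^1 * 3^1*7^1*113^1*7829^1 = - 37156434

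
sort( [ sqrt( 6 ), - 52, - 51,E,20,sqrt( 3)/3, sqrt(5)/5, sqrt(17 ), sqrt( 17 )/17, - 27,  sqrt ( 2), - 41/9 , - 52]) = [ - 52, - 52,  -  51, - 27, - 41/9 , sqrt ( 17 ) /17,  sqrt(5 )/5, sqrt( 3) /3,sqrt(2) , sqrt( 6), E,  sqrt (17 ) , 20 ]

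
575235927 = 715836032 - 140600105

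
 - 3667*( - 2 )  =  7334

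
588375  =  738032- 149657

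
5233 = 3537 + 1696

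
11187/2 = 5593 + 1/2  =  5593.50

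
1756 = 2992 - 1236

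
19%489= 19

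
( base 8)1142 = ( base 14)318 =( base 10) 610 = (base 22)15g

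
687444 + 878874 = 1566318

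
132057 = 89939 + 42118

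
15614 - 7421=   8193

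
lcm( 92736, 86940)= 1391040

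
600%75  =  0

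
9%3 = 0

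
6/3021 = 2/1007 =0.00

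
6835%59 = 50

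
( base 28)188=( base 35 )t1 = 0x3f8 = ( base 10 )1016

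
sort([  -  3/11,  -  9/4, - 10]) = [- 10,  -  9/4,  -  3/11]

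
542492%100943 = 37777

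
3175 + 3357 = 6532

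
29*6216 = 180264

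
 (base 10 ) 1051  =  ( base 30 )151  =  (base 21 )281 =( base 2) 10000011011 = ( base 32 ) 10r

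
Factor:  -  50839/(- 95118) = 2^( - 1)*3^( -1 ) * 83^ ( - 1)*191^( - 1)*50839^1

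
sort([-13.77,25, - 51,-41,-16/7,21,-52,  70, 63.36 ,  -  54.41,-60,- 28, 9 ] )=[ -60, - 54.41, - 52,-51, - 41,-28 , - 13.77  , - 16/7,  9, 21,25,  63.36,  70 ]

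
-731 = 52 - 783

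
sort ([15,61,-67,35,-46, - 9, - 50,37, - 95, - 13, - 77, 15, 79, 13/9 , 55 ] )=[-95, - 77, - 67, - 50, - 46, - 13, - 9,13/9,15,15, 35,37, 55, 61,79 ]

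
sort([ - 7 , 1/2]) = [ - 7, 1/2]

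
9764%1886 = 334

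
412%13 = 9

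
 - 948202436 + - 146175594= -1094378030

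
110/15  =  22/3 = 7.33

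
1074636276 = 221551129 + 853085147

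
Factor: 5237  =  5237^1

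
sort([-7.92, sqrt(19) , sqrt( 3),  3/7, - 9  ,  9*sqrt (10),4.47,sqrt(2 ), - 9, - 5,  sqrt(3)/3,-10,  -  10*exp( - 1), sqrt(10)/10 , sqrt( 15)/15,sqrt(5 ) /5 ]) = [-10, - 9, -9,-7.92, - 5 ,-10*exp( - 1),sqrt ( 15)/15,sqrt( 10) /10, 3/7,sqrt( 5 )/5, sqrt(3)/3,sqrt(2),sqrt(3), sqrt ( 19),4.47, 9*sqrt (10 ) ]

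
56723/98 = 56723/98 = 578.81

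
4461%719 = 147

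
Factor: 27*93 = 2511= 3^4*31^1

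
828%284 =260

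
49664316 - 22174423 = 27489893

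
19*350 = 6650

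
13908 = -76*(-183) 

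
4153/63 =4153/63= 65.92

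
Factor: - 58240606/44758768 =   -  2^(  -  3 )*17^1*277^ ( - 1)*1103^1*1553^1*10099^( - 1 ) =-  29120303/22379384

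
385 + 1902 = 2287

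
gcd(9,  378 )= 9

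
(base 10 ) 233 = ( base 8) 351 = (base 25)98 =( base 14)129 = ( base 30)7n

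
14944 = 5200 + 9744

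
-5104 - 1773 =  - 6877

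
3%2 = 1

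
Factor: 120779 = 120779^1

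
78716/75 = 78716/75= 1049.55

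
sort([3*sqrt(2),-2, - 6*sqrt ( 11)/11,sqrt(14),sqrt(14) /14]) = [ - 2, - 6*sqrt( 11)/11,  sqrt( 14)/14, sqrt( 14), 3*sqrt (2)]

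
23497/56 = 23497/56 = 419.59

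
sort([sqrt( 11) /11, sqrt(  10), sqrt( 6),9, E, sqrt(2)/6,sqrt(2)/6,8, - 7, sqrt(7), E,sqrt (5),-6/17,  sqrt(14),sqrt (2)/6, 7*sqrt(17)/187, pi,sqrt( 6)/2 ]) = [ -7,-6/17,7*sqrt(17)/187 , sqrt (2)/6 , sqrt(2)/6,sqrt(2) /6, sqrt(11)/11, sqrt(6)/2, sqrt( 5), sqrt(6), sqrt( 7 ), E , E, pi, sqrt(10 ), sqrt( 14), 8, 9 ]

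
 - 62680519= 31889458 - 94569977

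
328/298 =164/149 =1.10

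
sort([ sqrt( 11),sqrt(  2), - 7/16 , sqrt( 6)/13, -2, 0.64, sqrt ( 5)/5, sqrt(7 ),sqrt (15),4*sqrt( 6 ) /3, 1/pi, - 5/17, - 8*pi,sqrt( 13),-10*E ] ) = [-10 *E ,-8* pi, - 2, - 7/16, -5/17,sqrt (6)/13, 1/pi,sqrt (5)/5,0.64,sqrt( 2 ), sqrt(7),4*sqrt( 6 )/3 , sqrt(11), sqrt( 13), sqrt( 15)]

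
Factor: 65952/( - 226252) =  - 2^3*3^2*13^( - 1 )*19^(  -  1) = - 72/247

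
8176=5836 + 2340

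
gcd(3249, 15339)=3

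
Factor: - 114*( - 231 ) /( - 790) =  - 3^2*5^( - 1) *7^1*11^1*19^1*79^( - 1) = - 13167/395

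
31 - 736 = -705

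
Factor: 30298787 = 19^1 * 223^1 * 7151^1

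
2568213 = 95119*27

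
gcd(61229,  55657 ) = 7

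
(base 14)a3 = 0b10001111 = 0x8F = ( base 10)143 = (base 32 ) 4f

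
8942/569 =8942/569 = 15.72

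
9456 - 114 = 9342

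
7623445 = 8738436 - 1114991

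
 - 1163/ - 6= 193 + 5/6=193.83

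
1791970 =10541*170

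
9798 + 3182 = 12980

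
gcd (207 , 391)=23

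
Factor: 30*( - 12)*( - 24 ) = 8640 = 2^6*3^3*5^1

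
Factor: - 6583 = - 29^1*227^1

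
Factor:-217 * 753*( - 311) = 3^1*7^1*31^1*251^1*311^1 = 50817711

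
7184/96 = 74 + 5/6= 74.83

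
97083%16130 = 303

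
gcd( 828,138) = 138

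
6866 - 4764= 2102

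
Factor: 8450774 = 2^1*29^1 * 145703^1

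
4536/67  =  67  +  47/67= 67.70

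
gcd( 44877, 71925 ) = 21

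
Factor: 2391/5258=2^( - 1)*3^1*11^( - 1) *239^(  -  1)*797^1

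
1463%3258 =1463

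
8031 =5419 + 2612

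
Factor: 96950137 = 139^1*769^1 * 907^1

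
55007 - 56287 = - 1280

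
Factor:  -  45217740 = -2^2*3^1*5^1 * 283^1*2663^1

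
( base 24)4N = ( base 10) 119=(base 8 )167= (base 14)87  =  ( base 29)43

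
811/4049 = 811/4049 = 0.20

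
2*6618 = 13236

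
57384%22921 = 11542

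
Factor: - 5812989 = -3^1*7^1* 13^1*107^1*199^1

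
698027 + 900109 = 1598136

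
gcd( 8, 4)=4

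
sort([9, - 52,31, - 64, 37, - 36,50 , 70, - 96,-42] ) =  [ - 96, - 64, - 52, - 42,  -  36, 9,31,37, 50,70 ]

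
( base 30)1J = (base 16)31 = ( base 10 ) 49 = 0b110001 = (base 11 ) 45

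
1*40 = 40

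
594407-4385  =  590022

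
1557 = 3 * 519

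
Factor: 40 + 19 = 59  =  59^1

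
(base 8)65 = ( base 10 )53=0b110101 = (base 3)1222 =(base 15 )38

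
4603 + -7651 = - 3048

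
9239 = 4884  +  4355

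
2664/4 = 666 = 666.00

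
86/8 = 43/4 = 10.75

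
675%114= 105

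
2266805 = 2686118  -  419313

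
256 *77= 19712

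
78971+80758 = 159729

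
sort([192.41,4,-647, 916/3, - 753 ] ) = [ - 753, - 647, 4,192.41, 916/3]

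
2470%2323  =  147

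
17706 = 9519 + 8187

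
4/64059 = 4/64059 = 0.00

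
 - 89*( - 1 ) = 89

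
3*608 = 1824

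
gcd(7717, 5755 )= 1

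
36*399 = 14364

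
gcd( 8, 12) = 4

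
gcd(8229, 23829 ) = 39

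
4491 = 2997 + 1494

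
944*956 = 902464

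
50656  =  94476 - 43820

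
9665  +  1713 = 11378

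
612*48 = 29376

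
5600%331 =304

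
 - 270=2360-2630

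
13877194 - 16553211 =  - 2676017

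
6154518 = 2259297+3895221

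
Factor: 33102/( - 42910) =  - 27/35 = -3^3*5^( - 1)*7^(  -  1)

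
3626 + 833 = 4459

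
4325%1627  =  1071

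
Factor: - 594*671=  - 2^1*3^3*11^2 * 61^1 = - 398574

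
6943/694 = 10 + 3/694=10.00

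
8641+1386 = 10027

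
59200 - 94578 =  - 35378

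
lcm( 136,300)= 10200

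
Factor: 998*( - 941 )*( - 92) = 86398856 = 2^3*23^1 * 499^1*941^1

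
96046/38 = 2527 + 10/19 = 2527.53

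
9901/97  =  102  +  7/97 = 102.07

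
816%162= 6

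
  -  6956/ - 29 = 6956/29  =  239.86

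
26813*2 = 53626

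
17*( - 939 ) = -15963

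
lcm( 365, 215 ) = 15695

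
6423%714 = 711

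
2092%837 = 418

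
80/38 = 2 + 2/19=2.11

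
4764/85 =4764/85  =  56.05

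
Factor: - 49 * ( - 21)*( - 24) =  - 24696 = - 2^3*3^2 * 7^3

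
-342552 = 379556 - 722108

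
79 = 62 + 17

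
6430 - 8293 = - 1863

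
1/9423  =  1/9423=0.00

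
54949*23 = 1263827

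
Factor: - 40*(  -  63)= 2^3 * 3^2*5^1*7^1 = 2520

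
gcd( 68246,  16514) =2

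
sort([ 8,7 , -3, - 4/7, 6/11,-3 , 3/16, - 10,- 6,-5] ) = [ - 10,  -  6, - 5,  -  3, - 3 , - 4/7,3/16,6/11,7, 8]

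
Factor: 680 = 2^3 *5^1*17^1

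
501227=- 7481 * (  -  67) 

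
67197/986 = 67197/986 = 68.15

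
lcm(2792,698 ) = 2792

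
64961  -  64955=6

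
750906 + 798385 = 1549291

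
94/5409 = 94/5409 = 0.02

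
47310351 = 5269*8979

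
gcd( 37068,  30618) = 6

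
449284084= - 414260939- - 863545023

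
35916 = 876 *41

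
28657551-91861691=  - 63204140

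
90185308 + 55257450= 145442758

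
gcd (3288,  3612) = 12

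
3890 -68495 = -64605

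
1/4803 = 1/4803 = 0.00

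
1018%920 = 98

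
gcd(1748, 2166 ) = 38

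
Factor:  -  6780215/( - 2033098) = 2^( - 1 )*5^1*13^1*17^( - 1 )*59797^(-1 )*104311^1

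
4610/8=2305/4 = 576.25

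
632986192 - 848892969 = -215906777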